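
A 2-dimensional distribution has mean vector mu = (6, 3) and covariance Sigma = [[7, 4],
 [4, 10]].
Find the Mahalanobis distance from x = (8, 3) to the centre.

Step 1 — centre the observation: (x - mu) = (2, 0).

Step 2 — invert Sigma. det(Sigma) = 7·10 - (4)² = 54.
  Sigma^{-1} = (1/det) · [[d, -b], [-b, a]] = [[0.1852, -0.0741],
 [-0.0741, 0.1296]].

Step 3 — form the quadratic (x - mu)^T · Sigma^{-1} · (x - mu):
  Sigma^{-1} · (x - mu) = (0.3704, -0.1481).
  (x - mu)^T · [Sigma^{-1} · (x - mu)] = (2)·(0.3704) + (0)·(-0.1481) = 0.7407.

Step 4 — take square root: d = √(0.7407) ≈ 0.8607.

d(x, mu) = √(0.7407) ≈ 0.8607


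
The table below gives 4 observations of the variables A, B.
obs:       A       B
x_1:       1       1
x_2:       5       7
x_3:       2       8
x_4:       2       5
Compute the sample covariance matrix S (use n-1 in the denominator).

Step 1 — column means:
  mean(A) = (1 + 5 + 2 + 2) / 4 = 10/4 = 2.5
  mean(B) = (1 + 7 + 8 + 5) / 4 = 21/4 = 5.25

Step 2 — sample covariance S[i,j] = (1/(n-1)) · Σ_k (x_{k,i} - mean_i) · (x_{k,j} - mean_j), with n-1 = 3.
  S[A,A] = ((-1.5)·(-1.5) + (2.5)·(2.5) + (-0.5)·(-0.5) + (-0.5)·(-0.5)) / 3 = 9/3 = 3
  S[A,B] = ((-1.5)·(-4.25) + (2.5)·(1.75) + (-0.5)·(2.75) + (-0.5)·(-0.25)) / 3 = 9.5/3 = 3.1667
  S[B,B] = ((-4.25)·(-4.25) + (1.75)·(1.75) + (2.75)·(2.75) + (-0.25)·(-0.25)) / 3 = 28.75/3 = 9.5833

S is symmetric (S[j,i] = S[i,j]). Assembling:

S = [[3, 3.1667],
 [3.1667, 9.5833]]


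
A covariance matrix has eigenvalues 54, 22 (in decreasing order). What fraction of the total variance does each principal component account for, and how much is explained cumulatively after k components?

Step 1 — total variance = trace(Sigma) = Σ λ_i = 54 + 22 = 76.

Step 2 — fraction explained by component i = λ_i / Σ λ:
  PC1: 54/76 = 0.7105
  PC2: 22/76 = 0.2895

Step 3 — cumulative fraction after k components = (λ_1 + ... + λ_k) / Σ λ:
  k = 1: 54/76 = 0.7105
  k = 2: (54 + 22)/76 = 76/76 = 1

Summary (fraction, with percent):

explained: PC1 0.7105 (71.05%), PC2 0.2895 (28.95%);  cumulative: 0.7105, 1


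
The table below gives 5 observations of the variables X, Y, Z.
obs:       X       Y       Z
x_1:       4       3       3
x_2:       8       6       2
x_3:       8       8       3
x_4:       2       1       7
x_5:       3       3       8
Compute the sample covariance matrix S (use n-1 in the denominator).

Step 1 — column means:
  mean(X) = (4 + 8 + 8 + 2 + 3) / 5 = 25/5 = 5
  mean(Y) = (3 + 6 + 8 + 1 + 3) / 5 = 21/5 = 4.2
  mean(Z) = (3 + 2 + 3 + 7 + 8) / 5 = 23/5 = 4.6

Step 2 — sample covariance S[i,j] = (1/(n-1)) · Σ_k (x_{k,i} - mean_i) · (x_{k,j} - mean_j), with n-1 = 4.
  S[X,X] = ((-1)·(-1) + (3)·(3) + (3)·(3) + (-3)·(-3) + (-2)·(-2)) / 4 = 32/4 = 8
  S[X,Y] = ((-1)·(-1.2) + (3)·(1.8) + (3)·(3.8) + (-3)·(-3.2) + (-2)·(-1.2)) / 4 = 30/4 = 7.5
  S[X,Z] = ((-1)·(-1.6) + (3)·(-2.6) + (3)·(-1.6) + (-3)·(2.4) + (-2)·(3.4)) / 4 = -25/4 = -6.25
  S[Y,Y] = ((-1.2)·(-1.2) + (1.8)·(1.8) + (3.8)·(3.8) + (-3.2)·(-3.2) + (-1.2)·(-1.2)) / 4 = 30.8/4 = 7.7
  S[Y,Z] = ((-1.2)·(-1.6) + (1.8)·(-2.6) + (3.8)·(-1.6) + (-3.2)·(2.4) + (-1.2)·(3.4)) / 4 = -20.6/4 = -5.15
  S[Z,Z] = ((-1.6)·(-1.6) + (-2.6)·(-2.6) + (-1.6)·(-1.6) + (2.4)·(2.4) + (3.4)·(3.4)) / 4 = 29.2/4 = 7.3

S is symmetric (S[j,i] = S[i,j]). Assembling:

S = [[8, 7.5, -6.25],
 [7.5, 7.7, -5.15],
 [-6.25, -5.15, 7.3]]


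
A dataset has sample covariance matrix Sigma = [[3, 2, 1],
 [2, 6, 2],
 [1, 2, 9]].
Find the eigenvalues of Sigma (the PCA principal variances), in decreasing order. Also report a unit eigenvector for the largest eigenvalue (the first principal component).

Step 1 — characteristic polynomial p(λ) = det(λI - Sigma) = λ³ - tr·λ² + c_1·λ - det, where tr = trace, c_1 = sum of the principal 2×2 minors, det = det(Sigma):
  tr = 3 + 6 + 9 = 18,
  c_1 = (3·6 - (2)²) + (3·9 - (1)²) + (6·9 - (2)²) = 14 + 26 + 50 = 90,
  det = 3·(6·9 - (2)²) - (2)·((2)·9 - (2)·(1)) + (1)·((2)·(2) - 6·(1)) = 3·(50) - (2)·(16) + (1)·(-2) = 116.
  So p(λ) = λ³ - 18λ² + 90λ - 116.
Step 2 — look for an integer root (rational root theorem: any rational root is an integer divisor of 116). Testing λ = 2:
  p(2) = 8 - 72 + 180 - 116 = 0  ✓
  Dividing out (λ - 2): p(λ) = (λ - 2)(λ² - 16λ + 58).
Step 3 — remaining eigenvalues from the quadratic λ² - 16λ + 58 = 0:
  Δ = 16² - 4·58 = 256 - 232 = 24,  λ = (16 ± √24)/2 = (16 ± 4.899)/2 ≈ 10.4495 or 5.5505.
  Sorted: λ_1 = 10.4495,  λ_2 = 5.5505,  λ_3 = 2  (check: sum = 18 = tr ✓).

Step 4 — unit eigenvector for λ_1 ≈ 10.4495: v spans the null space of (Sigma - λ_1 I), whose rows are
  r_1 = (-7.4495, 2, 1),  r_2 = (2, -4.4495, 2),  r_3 = (1, 2, -1.4495).
  v is orthogonal to every row, so take v ∝ r_1 × r_2 = ((2)·(2) - (1)·(-4.4495), (1)·(2) - (-7.4495)·(2), (-7.4495)·(-4.4495) - (2)·(2)) ≈ (8.4495, 16.899, 29.1464).
  Let u = (8.4495, 16.899, 29.1464).
  ||u|| = √((8.4495)² + (16.899)² + (29.1464)²) = √(1206.4837) ≈ 34.7345,  v_1 = u/||u|| ≈ (0.2433, 0.4865, 0.8391) (||v_1|| = 1).

λ_1 = 10.4495,  λ_2 = 5.5505,  λ_3 = 2;  v_1 ≈ (0.2433, 0.4865, 0.8391)


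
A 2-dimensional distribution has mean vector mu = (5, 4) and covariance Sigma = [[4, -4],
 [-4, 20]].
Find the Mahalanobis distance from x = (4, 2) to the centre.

Step 1 — centre the observation: (x - mu) = (-1, -2).

Step 2 — invert Sigma. det(Sigma) = 4·20 - (-4)² = 64.
  Sigma^{-1} = (1/det) · [[d, -b], [-b, a]] = [[0.3125, 0.0625],
 [0.0625, 0.0625]].

Step 3 — form the quadratic (x - mu)^T · Sigma^{-1} · (x - mu):
  Sigma^{-1} · (x - mu) = (-0.4375, -0.1875).
  (x - mu)^T · [Sigma^{-1} · (x - mu)] = (-1)·(-0.4375) + (-2)·(-0.1875) = 0.8125.

Step 4 — take square root: d = √(0.8125) ≈ 0.9014.

d(x, mu) = √(0.8125) ≈ 0.9014


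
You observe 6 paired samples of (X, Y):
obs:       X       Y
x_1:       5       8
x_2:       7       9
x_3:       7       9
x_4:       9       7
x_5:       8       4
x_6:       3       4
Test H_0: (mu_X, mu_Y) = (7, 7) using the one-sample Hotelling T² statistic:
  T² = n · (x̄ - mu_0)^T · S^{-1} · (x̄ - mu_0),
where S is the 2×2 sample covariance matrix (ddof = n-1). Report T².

Step 1 — sample mean vector:
  mean(X) = (5 + 7 + 7 + 9 + 8 + 3) / 6 = 39/6 = 6.5
  mean(Y) = (8 + 9 + 9 + 7 + 4 + 4) / 6 = 41/6 = 6.8333
  x̄ = (6.5, 6.8333),  deviation x̄ - mu_0 = (6.5, 6.8333) - (7, 7) = (-0.5, -0.1667).

Step 2 — sample covariance matrix, S[i,j] = (1/(n-1)) · Σ_k (x_{k,i} - mean_i) · (x_{k,j} - mean_j), divisor n-1 = 5:
  S[X,X] = ((-1.5)·(-1.5) + (0.5)·(0.5) + (0.5)·(0.5) + (2.5)·(2.5) + (1.5)·(1.5) + (-3.5)·(-3.5)) / 5 = 23.5/5 = 4.7
  S[X,Y] = ((-1.5)·(1.1667) + (0.5)·(2.1667) + (0.5)·(2.1667) + (2.5)·(0.1667) + (1.5)·(-2.8333) + (-3.5)·(-2.8333)) / 5 = 6.5/5 = 1.3
  S[Y,Y] = ((1.1667)·(1.1667) + (2.1667)·(2.1667) + (2.1667)·(2.1667) + (0.1667)·(0.1667) + (-2.8333)·(-2.8333) + (-2.8333)·(-2.8333)) / 5 = 26.8333/5 = 5.3667
  S = [[4.7, 1.3],
 [1.3, 5.3667]].

Step 3 — invert S. det(S) = 4.7·5.3667 - (1.3)² = 23.5333.
  S^{-1} = (1/det) · [[d, -b], [-b, a]] = [[0.228, -0.0552],
 [-0.0552, 0.1997]].

Step 4 — quadratic form (x̄ - mu_0)^T · S^{-1} · (x̄ - mu_0):
  S^{-1} · (x̄ - mu_0) = (-0.1048, -0.0057),
  (x̄ - mu_0)^T · [...] = (-0.5)·(-0.1048) + (-0.1667)·(-0.0057) = 0.0534.

Step 5 — scale by n: T² = 6 · 0.0534 = 0.3201.

T² ≈ 0.3201


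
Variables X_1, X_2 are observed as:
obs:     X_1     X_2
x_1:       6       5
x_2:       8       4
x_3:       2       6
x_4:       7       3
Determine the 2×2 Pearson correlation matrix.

Step 1 — column means:
  mean(X_1) = (6 + 8 + 2 + 7) / 4 = 23/4 = 5.75
  mean(X_2) = (5 + 4 + 6 + 3) / 4 = 18/4 = 4.5

Step 2 — sample variances and covariances s[i,j] = (1/(n-1)) · Σ_k (x_{k,i} - mean_i) · (x_{k,j} - mean_j), with n-1 = 3:
  s[X_1,X_1] = ((0.25)·(0.25) + (2.25)·(2.25) + (-3.75)·(-3.75) + (1.25)·(1.25)) / 3 = 20.75/3 = 6.9167
  s[X_1,X_2] = ((0.25)·(0.5) + (2.25)·(-0.5) + (-3.75)·(1.5) + (1.25)·(-1.5)) / 3 = -8.5/3 = -2.8333
  s[X_2,X_2] = ((0.5)·(0.5) + (-0.5)·(-0.5) + (1.5)·(1.5) + (-1.5)·(-1.5)) / 3 = 5/3 = 1.6667
  Sample standard deviations s_i = √(s[i,i]):
  s(X_1) = √(6.9167) = 2.63
  s(X_2) = √(1.6667) = 1.291

Step 3 — r_{ij} = s_{ij} / (s_i · s_j):
  r[X_1,X_1] = 1 (diagonal).
  r[X_1,X_2] = -2.8333 / (2.63 · 1.291) = -2.8333 / 3.3953 = -0.8345
  r[X_2,X_2] = 1 (diagonal).

R is symmetric with unit diagonal. Assembling:

R = [[1, -0.8345],
 [-0.8345, 1]]


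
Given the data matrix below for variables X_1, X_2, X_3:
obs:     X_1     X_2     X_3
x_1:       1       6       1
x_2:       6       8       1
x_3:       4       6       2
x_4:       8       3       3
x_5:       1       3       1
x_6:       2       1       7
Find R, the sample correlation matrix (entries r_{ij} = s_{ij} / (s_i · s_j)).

Step 1 — column means:
  mean(X_1) = (1 + 6 + 4 + 8 + 1 + 2) / 6 = 22/6 = 3.6667
  mean(X_2) = (6 + 8 + 6 + 3 + 3 + 1) / 6 = 27/6 = 4.5
  mean(X_3) = (1 + 1 + 2 + 3 + 1 + 7) / 6 = 15/6 = 2.5

Step 2 — sample variances and covariances s[i,j] = (1/(n-1)) · Σ_k (x_{k,i} - mean_i) · (x_{k,j} - mean_j), with n-1 = 5:
  s[X_1,X_1] = ((-2.6667)·(-2.6667) + (2.3333)·(2.3333) + (0.3333)·(0.3333) + (4.3333)·(4.3333) + (-2.6667)·(-2.6667) + (-1.6667)·(-1.6667)) / 5 = 41.3333/5 = 8.2667
  s[X_1,X_2] = ((-2.6667)·(1.5) + (2.3333)·(3.5) + (0.3333)·(1.5) + (4.3333)·(-1.5) + (-2.6667)·(-1.5) + (-1.6667)·(-3.5)) / 5 = 8/5 = 1.6
  s[X_1,X_3] = ((-2.6667)·(-1.5) + (2.3333)·(-1.5) + (0.3333)·(-0.5) + (4.3333)·(0.5) + (-2.6667)·(-1.5) + (-1.6667)·(4.5)) / 5 = -1/5 = -0.2
  s[X_2,X_2] = ((1.5)·(1.5) + (3.5)·(3.5) + (1.5)·(1.5) + (-1.5)·(-1.5) + (-1.5)·(-1.5) + (-3.5)·(-3.5)) / 5 = 33.5/5 = 6.7
  s[X_2,X_3] = ((1.5)·(-1.5) + (3.5)·(-1.5) + (1.5)·(-0.5) + (-1.5)·(0.5) + (-1.5)·(-1.5) + (-3.5)·(4.5)) / 5 = -22.5/5 = -4.5
  s[X_3,X_3] = ((-1.5)·(-1.5) + (-1.5)·(-1.5) + (-0.5)·(-0.5) + (0.5)·(0.5) + (-1.5)·(-1.5) + (4.5)·(4.5)) / 5 = 27.5/5 = 5.5
  Sample standard deviations s_i = √(s[i,i]):
  s(X_1) = √(8.2667) = 2.8752
  s(X_2) = √(6.7) = 2.5884
  s(X_3) = √(5.5) = 2.3452

Step 3 — r_{ij} = s_{ij} / (s_i · s_j):
  r[X_1,X_1] = 1 (diagonal).
  r[X_1,X_2] = 1.6 / (2.8752 · 2.5884) = 1.6 / 7.4422 = 0.215
  r[X_1,X_3] = -0.2 / (2.8752 · 2.3452) = -0.2 / 6.7429 = -0.0297
  r[X_2,X_2] = 1 (diagonal).
  r[X_2,X_3] = -4.5 / (2.5884 · 2.3452) = -4.5 / 6.0704 = -0.7413
  r[X_3,X_3] = 1 (diagonal).

R is symmetric with unit diagonal. Assembling:

R = [[1, 0.215, -0.0297],
 [0.215, 1, -0.7413],
 [-0.0297, -0.7413, 1]]


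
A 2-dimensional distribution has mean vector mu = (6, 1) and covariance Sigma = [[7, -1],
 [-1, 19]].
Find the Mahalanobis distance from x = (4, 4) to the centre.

Step 1 — centre the observation: (x - mu) = (-2, 3).

Step 2 — invert Sigma. det(Sigma) = 7·19 - (-1)² = 132.
  Sigma^{-1} = (1/det) · [[d, -b], [-b, a]] = [[0.1439, 0.0076],
 [0.0076, 0.053]].

Step 3 — form the quadratic (x - mu)^T · Sigma^{-1} · (x - mu):
  Sigma^{-1} · (x - mu) = (-0.2652, 0.1439).
  (x - mu)^T · [Sigma^{-1} · (x - mu)] = (-2)·(-0.2652) + (3)·(0.1439) = 0.9621.

Step 4 — take square root: d = √(0.9621) ≈ 0.9809.

d(x, mu) = √(0.9621) ≈ 0.9809


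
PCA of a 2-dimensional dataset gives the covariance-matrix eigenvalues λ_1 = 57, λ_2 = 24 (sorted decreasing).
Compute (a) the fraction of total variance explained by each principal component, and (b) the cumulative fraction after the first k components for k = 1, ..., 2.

Step 1 — total variance = trace(Sigma) = Σ λ_i = 57 + 24 = 81.

Step 2 — fraction explained by component i = λ_i / Σ λ:
  PC1: 57/81 = 0.7037
  PC2: 24/81 = 0.2963

Step 3 — cumulative fraction after k components = (λ_1 + ... + λ_k) / Σ λ:
  k = 1: 57/81 = 0.7037
  k = 2: (57 + 24)/81 = 81/81 = 1

Summary (fraction, with percent):

explained: PC1 0.7037 (70.37%), PC2 0.2963 (29.63%);  cumulative: 0.7037, 1


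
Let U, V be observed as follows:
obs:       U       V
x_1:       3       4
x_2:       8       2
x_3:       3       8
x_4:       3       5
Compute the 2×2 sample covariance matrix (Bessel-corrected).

Step 1 — column means:
  mean(U) = (3 + 8 + 3 + 3) / 4 = 17/4 = 4.25
  mean(V) = (4 + 2 + 8 + 5) / 4 = 19/4 = 4.75

Step 2 — sample covariance S[i,j] = (1/(n-1)) · Σ_k (x_{k,i} - mean_i) · (x_{k,j} - mean_j), with n-1 = 3.
  S[U,U] = ((-1.25)·(-1.25) + (3.75)·(3.75) + (-1.25)·(-1.25) + (-1.25)·(-1.25)) / 3 = 18.75/3 = 6.25
  S[U,V] = ((-1.25)·(-0.75) + (3.75)·(-2.75) + (-1.25)·(3.25) + (-1.25)·(0.25)) / 3 = -13.75/3 = -4.5833
  S[V,V] = ((-0.75)·(-0.75) + (-2.75)·(-2.75) + (3.25)·(3.25) + (0.25)·(0.25)) / 3 = 18.75/3 = 6.25

S is symmetric (S[j,i] = S[i,j]). Assembling:

S = [[6.25, -4.5833],
 [-4.5833, 6.25]]


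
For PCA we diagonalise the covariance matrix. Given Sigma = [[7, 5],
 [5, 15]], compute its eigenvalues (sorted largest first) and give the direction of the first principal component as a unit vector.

Step 1 — characteristic polynomial of 2×2 Sigma:
  det(Sigma - λI) = λ² - trace · λ + det = 0.
  trace = 7 + 15 = 22, det = 7·15 - (5)² = 80.
Step 2 — discriminant:
  Δ = trace² - 4·det = 484 - 320 = 164.
Step 3 — eigenvalues:
  λ = (trace ± √Δ)/2 = (22 ± 12.8062)/2,
  λ_1 = 17.4031,  λ_2 = 4.5969.

Step 4 — unit eigenvector for λ_1: solve (Sigma - λ_1 I)v = 0. First row:
  (7 - 17.4031)·v_x + (5)·v_y = 0, i.e. (-10.4031)·v_x + (5)·v_y = 0,
  so v ∝ (b, λ_1 - a) = (5, 10.4031) = u.
  ||u|| = √((5)² + (10.4031)²) = √(133.225) ≈ 11.5423,
  v_1 = u/||u|| ≈ (0.4332, 0.9013) (||v_1|| = 1).

λ_1 = 17.4031,  λ_2 = 4.5969;  v_1 ≈ (0.4332, 0.9013)


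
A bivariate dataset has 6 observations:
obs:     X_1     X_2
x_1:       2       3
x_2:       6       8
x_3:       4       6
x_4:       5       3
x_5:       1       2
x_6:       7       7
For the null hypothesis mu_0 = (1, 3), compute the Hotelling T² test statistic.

Step 1 — sample mean vector:
  mean(X_1) = (2 + 6 + 4 + 5 + 1 + 7) / 6 = 25/6 = 4.1667
  mean(X_2) = (3 + 8 + 6 + 3 + 2 + 7) / 6 = 29/6 = 4.8333
  x̄ = (4.1667, 4.8333),  deviation x̄ - mu_0 = (4.1667, 4.8333) - (1, 3) = (3.1667, 1.8333).

Step 2 — sample covariance matrix, S[i,j] = (1/(n-1)) · Σ_k (x_{k,i} - mean_i) · (x_{k,j} - mean_j), divisor n-1 = 5:
  S[X_1,X_1] = ((-2.1667)·(-2.1667) + (1.8333)·(1.8333) + (-0.1667)·(-0.1667) + (0.8333)·(0.8333) + (-3.1667)·(-3.1667) + (2.8333)·(2.8333)) / 5 = 26.8333/5 = 5.3667
  S[X_1,X_2] = ((-2.1667)·(-1.8333) + (1.8333)·(3.1667) + (-0.1667)·(1.1667) + (0.8333)·(-1.8333) + (-3.1667)·(-2.8333) + (2.8333)·(2.1667)) / 5 = 23.1667/5 = 4.6333
  S[X_2,X_2] = ((-1.8333)·(-1.8333) + (3.1667)·(3.1667) + (1.1667)·(1.1667) + (-1.8333)·(-1.8333) + (-2.8333)·(-2.8333) + (2.1667)·(2.1667)) / 5 = 30.8333/5 = 6.1667
  S = [[5.3667, 4.6333],
 [4.6333, 6.1667]].

Step 3 — invert S. det(S) = 5.3667·6.1667 - (4.6333)² = 11.6267.
  S^{-1} = (1/det) · [[d, -b], [-b, a]] = [[0.5304, -0.3985],
 [-0.3985, 0.4616]].

Step 4 — quadratic form (x̄ - mu_0)^T · S^{-1} · (x̄ - mu_0):
  S^{-1} · (x̄ - mu_0) = (0.949, -0.4157),
  (x̄ - mu_0)^T · [...] = (3.1667)·(0.949) + (1.8333)·(-0.4157) = 2.2429.

Step 5 — scale by n: T² = 6 · 2.2429 = 13.4576.

T² ≈ 13.4576


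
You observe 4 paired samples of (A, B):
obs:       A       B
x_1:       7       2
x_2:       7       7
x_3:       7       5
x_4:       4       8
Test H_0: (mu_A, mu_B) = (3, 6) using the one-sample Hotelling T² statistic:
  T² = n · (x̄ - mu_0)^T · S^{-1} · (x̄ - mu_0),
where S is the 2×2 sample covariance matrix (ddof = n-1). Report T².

Step 1 — sample mean vector:
  mean(A) = (7 + 7 + 7 + 4) / 4 = 25/4 = 6.25
  mean(B) = (2 + 7 + 5 + 8) / 4 = 22/4 = 5.5
  x̄ = (6.25, 5.5),  deviation x̄ - mu_0 = (6.25, 5.5) - (3, 6) = (3.25, -0.5).

Step 2 — sample covariance matrix, S[i,j] = (1/(n-1)) · Σ_k (x_{k,i} - mean_i) · (x_{k,j} - mean_j), divisor n-1 = 3:
  S[A,A] = ((0.75)·(0.75) + (0.75)·(0.75) + (0.75)·(0.75) + (-2.25)·(-2.25)) / 3 = 6.75/3 = 2.25
  S[A,B] = ((0.75)·(-3.5) + (0.75)·(1.5) + (0.75)·(-0.5) + (-2.25)·(2.5)) / 3 = -7.5/3 = -2.5
  S[B,B] = ((-3.5)·(-3.5) + (1.5)·(1.5) + (-0.5)·(-0.5) + (2.5)·(2.5)) / 3 = 21/3 = 7
  S = [[2.25, -2.5],
 [-2.5, 7]].

Step 3 — invert S. det(S) = 2.25·7 - (-2.5)² = 9.5.
  S^{-1} = (1/det) · [[d, -b], [-b, a]] = [[0.7368, 0.2632],
 [0.2632, 0.2368]].

Step 4 — quadratic form (x̄ - mu_0)^T · S^{-1} · (x̄ - mu_0):
  S^{-1} · (x̄ - mu_0) = (2.2632, 0.7368),
  (x̄ - mu_0)^T · [...] = (3.25)·(2.2632) + (-0.5)·(0.7368) = 6.9868.

Step 5 — scale by n: T² = 4 · 6.9868 = 27.9474.

T² ≈ 27.9474


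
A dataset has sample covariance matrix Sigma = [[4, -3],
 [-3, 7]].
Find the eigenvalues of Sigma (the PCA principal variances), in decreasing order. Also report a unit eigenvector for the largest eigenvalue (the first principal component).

Step 1 — characteristic polynomial of 2×2 Sigma:
  det(Sigma - λI) = λ² - trace · λ + det = 0.
  trace = 4 + 7 = 11, det = 4·7 - (-3)² = 19.
Step 2 — discriminant:
  Δ = trace² - 4·det = 121 - 76 = 45.
Step 3 — eigenvalues:
  λ = (trace ± √Δ)/2 = (11 ± 6.7082)/2,
  λ_1 = 8.8541,  λ_2 = 2.1459.

Step 4 — unit eigenvector for λ_1: solve (Sigma - λ_1 I)v = 0. First row:
  (4 - 8.8541)·v_x + (-3)·v_y = 0, i.e. (-4.8541)·v_x + (-3)·v_y = 0,
  so v ∝ (b, λ_1 - a) = (-3, 4.8541); multiply by -1 so the first entry is positive: u = (3, -4.8541).
  ||u|| = √((3)² + (-4.8541)²) = √(32.5623) ≈ 5.7063,
  v_1 = u/||u|| ≈ (0.5257, -0.8507) (||v_1|| = 1).

λ_1 = 8.8541,  λ_2 = 2.1459;  v_1 ≈ (0.5257, -0.8507)


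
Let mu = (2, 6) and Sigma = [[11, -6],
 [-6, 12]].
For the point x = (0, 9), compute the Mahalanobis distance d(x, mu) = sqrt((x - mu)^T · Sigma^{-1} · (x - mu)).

Step 1 — centre the observation: (x - mu) = (-2, 3).

Step 2 — invert Sigma. det(Sigma) = 11·12 - (-6)² = 96.
  Sigma^{-1} = (1/det) · [[d, -b], [-b, a]] = [[0.125, 0.0625],
 [0.0625, 0.1146]].

Step 3 — form the quadratic (x - mu)^T · Sigma^{-1} · (x - mu):
  Sigma^{-1} · (x - mu) = (-0.0625, 0.2188).
  (x - mu)^T · [Sigma^{-1} · (x - mu)] = (-2)·(-0.0625) + (3)·(0.2188) = 0.7813.

Step 4 — take square root: d = √(0.7813) ≈ 0.8839.

d(x, mu) = √(0.7813) ≈ 0.8839


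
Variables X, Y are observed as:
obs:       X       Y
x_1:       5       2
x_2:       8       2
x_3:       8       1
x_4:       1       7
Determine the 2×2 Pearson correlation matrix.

Step 1 — column means:
  mean(X) = (5 + 8 + 8 + 1) / 4 = 22/4 = 5.5
  mean(Y) = (2 + 2 + 1 + 7) / 4 = 12/4 = 3

Step 2 — sample variances and covariances s[i,j] = (1/(n-1)) · Σ_k (x_{k,i} - mean_i) · (x_{k,j} - mean_j), with n-1 = 3:
  s[X,X] = ((-0.5)·(-0.5) + (2.5)·(2.5) + (2.5)·(2.5) + (-4.5)·(-4.5)) / 3 = 33/3 = 11
  s[X,Y] = ((-0.5)·(-1) + (2.5)·(-1) + (2.5)·(-2) + (-4.5)·(4)) / 3 = -25/3 = -8.3333
  s[Y,Y] = ((-1)·(-1) + (-1)·(-1) + (-2)·(-2) + (4)·(4)) / 3 = 22/3 = 7.3333
  Sample standard deviations s_i = √(s[i,i]):
  s(X) = √(11) = 3.3166
  s(Y) = √(7.3333) = 2.708

Step 3 — r_{ij} = s_{ij} / (s_i · s_j):
  r[X,X] = 1 (diagonal).
  r[X,Y] = -8.3333 / (3.3166 · 2.708) = -8.3333 / 8.9815 = -0.9278
  r[Y,Y] = 1 (diagonal).

R is symmetric with unit diagonal. Assembling:

R = [[1, -0.9278],
 [-0.9278, 1]]


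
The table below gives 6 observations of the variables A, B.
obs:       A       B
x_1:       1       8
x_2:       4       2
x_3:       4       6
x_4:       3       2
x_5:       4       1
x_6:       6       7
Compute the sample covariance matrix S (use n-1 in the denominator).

Step 1 — column means:
  mean(A) = (1 + 4 + 4 + 3 + 4 + 6) / 6 = 22/6 = 3.6667
  mean(B) = (8 + 2 + 6 + 2 + 1 + 7) / 6 = 26/6 = 4.3333

Step 2 — sample covariance S[i,j] = (1/(n-1)) · Σ_k (x_{k,i} - mean_i) · (x_{k,j} - mean_j), with n-1 = 5.
  S[A,A] = ((-2.6667)·(-2.6667) + (0.3333)·(0.3333) + (0.3333)·(0.3333) + (-0.6667)·(-0.6667) + (0.3333)·(0.3333) + (2.3333)·(2.3333)) / 5 = 13.3333/5 = 2.6667
  S[A,B] = ((-2.6667)·(3.6667) + (0.3333)·(-2.3333) + (0.3333)·(1.6667) + (-0.6667)·(-2.3333) + (0.3333)·(-3.3333) + (2.3333)·(2.6667)) / 5 = -3.3333/5 = -0.6667
  S[B,B] = ((3.6667)·(3.6667) + (-2.3333)·(-2.3333) + (1.6667)·(1.6667) + (-2.3333)·(-2.3333) + (-3.3333)·(-3.3333) + (2.6667)·(2.6667)) / 5 = 45.3333/5 = 9.0667

S is symmetric (S[j,i] = S[i,j]). Assembling:

S = [[2.6667, -0.6667],
 [-0.6667, 9.0667]]


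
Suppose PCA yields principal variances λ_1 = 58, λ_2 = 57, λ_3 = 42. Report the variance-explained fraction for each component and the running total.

Step 1 — total variance = trace(Sigma) = Σ λ_i = 58 + 57 + 42 = 157.

Step 2 — fraction explained by component i = λ_i / Σ λ:
  PC1: 58/157 = 0.3694
  PC2: 57/157 = 0.3631
  PC3: 42/157 = 0.2675

Step 3 — cumulative fraction after k components = (λ_1 + ... + λ_k) / Σ λ:
  k = 1: 58/157 = 0.3694
  k = 2: (58 + 57)/157 = 115/157 = 0.7325
  k = 3: (58 + 57 + 42)/157 = 157/157 = 1

Summary (fraction, with percent):

explained: PC1 0.3694 (36.94%), PC2 0.3631 (36.31%), PC3 0.2675 (26.75%);  cumulative: 0.3694, 0.7325, 1


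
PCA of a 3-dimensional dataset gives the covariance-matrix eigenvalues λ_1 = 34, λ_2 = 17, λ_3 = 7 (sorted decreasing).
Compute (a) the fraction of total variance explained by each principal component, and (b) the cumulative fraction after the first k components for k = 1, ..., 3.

Step 1 — total variance = trace(Sigma) = Σ λ_i = 34 + 17 + 7 = 58.

Step 2 — fraction explained by component i = λ_i / Σ λ:
  PC1: 34/58 = 0.5862
  PC2: 17/58 = 0.2931
  PC3: 7/58 = 0.1207

Step 3 — cumulative fraction after k components = (λ_1 + ... + λ_k) / Σ λ:
  k = 1: 34/58 = 0.5862
  k = 2: (34 + 17)/58 = 51/58 = 0.8793
  k = 3: (34 + 17 + 7)/58 = 58/58 = 1

Summary (fraction, with percent):

explained: PC1 0.5862 (58.62%), PC2 0.2931 (29.31%), PC3 0.1207 (12.07%);  cumulative: 0.5862, 0.8793, 1


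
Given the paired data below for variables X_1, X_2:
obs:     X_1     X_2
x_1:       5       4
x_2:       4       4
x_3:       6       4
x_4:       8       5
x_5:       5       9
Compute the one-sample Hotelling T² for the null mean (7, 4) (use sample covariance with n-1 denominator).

Step 1 — sample mean vector:
  mean(X_1) = (5 + 4 + 6 + 8 + 5) / 5 = 28/5 = 5.6
  mean(X_2) = (4 + 4 + 4 + 5 + 9) / 5 = 26/5 = 5.2
  x̄ = (5.6, 5.2),  deviation x̄ - mu_0 = (5.6, 5.2) - (7, 4) = (-1.4, 1.2).

Step 2 — sample covariance matrix, S[i,j] = (1/(n-1)) · Σ_k (x_{k,i} - mean_i) · (x_{k,j} - mean_j), divisor n-1 = 4:
  S[X_1,X_1] = ((-0.6)·(-0.6) + (-1.6)·(-1.6) + (0.4)·(0.4) + (2.4)·(2.4) + (-0.6)·(-0.6)) / 4 = 9.2/4 = 2.3
  S[X_1,X_2] = ((-0.6)·(-1.2) + (-1.6)·(-1.2) + (0.4)·(-1.2) + (2.4)·(-0.2) + (-0.6)·(3.8)) / 4 = -0.6/4 = -0.15
  S[X_2,X_2] = ((-1.2)·(-1.2) + (-1.2)·(-1.2) + (-1.2)·(-1.2) + (-0.2)·(-0.2) + (3.8)·(3.8)) / 4 = 18.8/4 = 4.7
  S = [[2.3, -0.15],
 [-0.15, 4.7]].

Step 3 — invert S. det(S) = 2.3·4.7 - (-0.15)² = 10.7875.
  S^{-1} = (1/det) · [[d, -b], [-b, a]] = [[0.4357, 0.0139],
 [0.0139, 0.2132]].

Step 4 — quadratic form (x̄ - mu_0)^T · S^{-1} · (x̄ - mu_0):
  S^{-1} · (x̄ - mu_0) = (-0.5933, 0.2364),
  (x̄ - mu_0)^T · [...] = (-1.4)·(-0.5933) + (1.2)·(0.2364) = 1.1143.

Step 5 — scale by n: T² = 5 · 1.1143 = 5.5713.

T² ≈ 5.5713


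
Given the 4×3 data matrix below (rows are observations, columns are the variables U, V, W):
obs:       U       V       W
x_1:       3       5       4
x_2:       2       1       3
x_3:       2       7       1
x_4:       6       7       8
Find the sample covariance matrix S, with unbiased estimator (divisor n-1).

Step 1 — column means:
  mean(U) = (3 + 2 + 2 + 6) / 4 = 13/4 = 3.25
  mean(V) = (5 + 1 + 7 + 7) / 4 = 20/4 = 5
  mean(W) = (4 + 3 + 1 + 8) / 4 = 16/4 = 4

Step 2 — sample covariance S[i,j] = (1/(n-1)) · Σ_k (x_{k,i} - mean_i) · (x_{k,j} - mean_j), with n-1 = 3.
  S[U,U] = ((-0.25)·(-0.25) + (-1.25)·(-1.25) + (-1.25)·(-1.25) + (2.75)·(2.75)) / 3 = 10.75/3 = 3.5833
  S[U,V] = ((-0.25)·(0) + (-1.25)·(-4) + (-1.25)·(2) + (2.75)·(2)) / 3 = 8/3 = 2.6667
  S[U,W] = ((-0.25)·(0) + (-1.25)·(-1) + (-1.25)·(-3) + (2.75)·(4)) / 3 = 16/3 = 5.3333
  S[V,V] = ((0)·(0) + (-4)·(-4) + (2)·(2) + (2)·(2)) / 3 = 24/3 = 8
  S[V,W] = ((0)·(0) + (-4)·(-1) + (2)·(-3) + (2)·(4)) / 3 = 6/3 = 2
  S[W,W] = ((0)·(0) + (-1)·(-1) + (-3)·(-3) + (4)·(4)) / 3 = 26/3 = 8.6667

S is symmetric (S[j,i] = S[i,j]). Assembling:

S = [[3.5833, 2.6667, 5.3333],
 [2.6667, 8, 2],
 [5.3333, 2, 8.6667]]


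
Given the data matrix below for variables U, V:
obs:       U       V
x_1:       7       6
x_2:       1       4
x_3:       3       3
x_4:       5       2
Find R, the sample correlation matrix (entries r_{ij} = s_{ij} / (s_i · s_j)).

Step 1 — column means:
  mean(U) = (7 + 1 + 3 + 5) / 4 = 16/4 = 4
  mean(V) = (6 + 4 + 3 + 2) / 4 = 15/4 = 3.75

Step 2 — sample variances and covariances s[i,j] = (1/(n-1)) · Σ_k (x_{k,i} - mean_i) · (x_{k,j} - mean_j), with n-1 = 3:
  s[U,U] = ((3)·(3) + (-3)·(-3) + (-1)·(-1) + (1)·(1)) / 3 = 20/3 = 6.6667
  s[U,V] = ((3)·(2.25) + (-3)·(0.25) + (-1)·(-0.75) + (1)·(-1.75)) / 3 = 5/3 = 1.6667
  s[V,V] = ((2.25)·(2.25) + (0.25)·(0.25) + (-0.75)·(-0.75) + (-1.75)·(-1.75)) / 3 = 8.75/3 = 2.9167
  Sample standard deviations s_i = √(s[i,i]):
  s(U) = √(6.6667) = 2.582
  s(V) = √(2.9167) = 1.7078

Step 3 — r_{ij} = s_{ij} / (s_i · s_j):
  r[U,U] = 1 (diagonal).
  r[U,V] = 1.6667 / (2.582 · 1.7078) = 1.6667 / 4.4096 = 0.378
  r[V,V] = 1 (diagonal).

R is symmetric with unit diagonal. Assembling:

R = [[1, 0.378],
 [0.378, 1]]


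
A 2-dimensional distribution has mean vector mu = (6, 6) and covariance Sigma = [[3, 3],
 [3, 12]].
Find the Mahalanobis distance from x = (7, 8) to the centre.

Step 1 — centre the observation: (x - mu) = (1, 2).

Step 2 — invert Sigma. det(Sigma) = 3·12 - (3)² = 27.
  Sigma^{-1} = (1/det) · [[d, -b], [-b, a]] = [[0.4444, -0.1111],
 [-0.1111, 0.1111]].

Step 3 — form the quadratic (x - mu)^T · Sigma^{-1} · (x - mu):
  Sigma^{-1} · (x - mu) = (0.2222, 0.1111).
  (x - mu)^T · [Sigma^{-1} · (x - mu)] = (1)·(0.2222) + (2)·(0.1111) = 0.4444.

Step 4 — take square root: d = √(0.4444) ≈ 0.6667.

d(x, mu) = √(0.4444) ≈ 0.6667


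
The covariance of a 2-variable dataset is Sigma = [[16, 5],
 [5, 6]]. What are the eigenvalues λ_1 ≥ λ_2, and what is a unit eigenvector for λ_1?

Step 1 — characteristic polynomial of 2×2 Sigma:
  det(Sigma - λI) = λ² - trace · λ + det = 0.
  trace = 16 + 6 = 22, det = 16·6 - (5)² = 71.
Step 2 — discriminant:
  Δ = trace² - 4·det = 484 - 284 = 200.
Step 3 — eigenvalues:
  λ = (trace ± √Δ)/2 = (22 ± 14.1421)/2,
  λ_1 = 18.0711,  λ_2 = 3.9289.

Step 4 — unit eigenvector for λ_1: solve (Sigma - λ_1 I)v = 0. First row:
  (16 - 18.0711)·v_x + (5)·v_y = 0, i.e. (-2.0711)·v_x + (5)·v_y = 0,
  so v ∝ (b, λ_1 - a) = (5, 2.0711) = u.
  ||u|| = √((5)² + (2.0711)²) = √(29.2893) ≈ 5.412,
  v_1 = u/||u|| ≈ (0.9239, 0.3827) (||v_1|| = 1).

λ_1 = 18.0711,  λ_2 = 3.9289;  v_1 ≈ (0.9239, 0.3827)


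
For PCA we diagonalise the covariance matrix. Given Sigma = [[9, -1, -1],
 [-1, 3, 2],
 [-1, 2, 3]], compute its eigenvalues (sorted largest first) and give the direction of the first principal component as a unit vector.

Step 1 — characteristic polynomial p(λ) = det(λI - Sigma) = λ³ - tr·λ² + c_1·λ - det, where tr = trace, c_1 = sum of the principal 2×2 minors, det = det(Sigma):
  tr = 9 + 3 + 3 = 15,
  c_1 = (9·3 - (-1)²) + (9·3 - (-1)²) + (3·3 - (2)²) = 26 + 26 + 5 = 57,
  det = 9·(3·3 - (2)²) - (-1)·((-1)·3 - (2)·(-1)) + (-1)·((-1)·(2) - 3·(-1)) = 9·(5) - (-1)·(-1) + (-1)·(1) = 43.
  So p(λ) = λ³ - 15λ² + 57λ - 43.
Step 2 — look for an integer root (rational root theorem: any rational root is an integer divisor of 43). Testing λ = 1:
  p(1) = 1 - 15 + 57 - 43 = 0  ✓
  Dividing out (λ - 1): p(λ) = (λ - 1)(λ² - 14λ + 43).
Step 3 — remaining eigenvalues from the quadratic λ² - 14λ + 43 = 0:
  Δ = 14² - 4·43 = 196 - 172 = 24,  λ = (14 ± √24)/2 = (14 ± 4.899)/2 ≈ 9.4495 or 4.5505.
  Sorted: λ_1 = 9.4495,  λ_2 = 4.5505,  λ_3 = 1  (check: sum = 15 = tr ✓).

Step 4 — unit eigenvector for λ_1 ≈ 9.4495: v spans the null space of (Sigma - λ_1 I), whose rows are
  r_1 = (-0.4495, -1, -1),  r_2 = (-1, -6.4495, 2),  r_3 = (-1, 2, -6.4495).
  v is orthogonal to every row, so take v ∝ r_1 × r_2 = ((-1)·(2) - (-1)·(-6.4495), (-1)·(-1) - (-0.4495)·(2), (-0.4495)·(-6.4495) - (-1)·(-1)) ≈ (-8.4495, 1.899, 1.899).
  Rescale (multiply by -1 so the first nonzero entry is positive): u = (8.4495, -1.899, -1.899).
  ||u|| = √((8.4495)² + (-1.899)² + (-1.899)²) = √(78.6061) ≈ 8.866,  v_1 = u/||u|| ≈ (0.953, -0.2142, -0.2142) (||v_1|| = 1).

λ_1 = 9.4495,  λ_2 = 4.5505,  λ_3 = 1;  v_1 ≈ (0.953, -0.2142, -0.2142)


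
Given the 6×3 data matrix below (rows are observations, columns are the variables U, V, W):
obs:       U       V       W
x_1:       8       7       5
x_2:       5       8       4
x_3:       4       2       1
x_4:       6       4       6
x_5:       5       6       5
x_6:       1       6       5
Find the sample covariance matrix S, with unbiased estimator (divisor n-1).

Step 1 — column means:
  mean(U) = (8 + 5 + 4 + 6 + 5 + 1) / 6 = 29/6 = 4.8333
  mean(V) = (7 + 8 + 2 + 4 + 6 + 6) / 6 = 33/6 = 5.5
  mean(W) = (5 + 4 + 1 + 6 + 5 + 5) / 6 = 26/6 = 4.3333

Step 2 — sample covariance S[i,j] = (1/(n-1)) · Σ_k (x_{k,i} - mean_i) · (x_{k,j} - mean_j), with n-1 = 5.
  S[U,U] = ((3.1667)·(3.1667) + (0.1667)·(0.1667) + (-0.8333)·(-0.8333) + (1.1667)·(1.1667) + (0.1667)·(0.1667) + (-3.8333)·(-3.8333)) / 5 = 26.8333/5 = 5.3667
  S[U,V] = ((3.1667)·(1.5) + (0.1667)·(2.5) + (-0.8333)·(-3.5) + (1.1667)·(-1.5) + (0.1667)·(0.5) + (-3.8333)·(0.5)) / 5 = 4.5/5 = 0.9
  S[U,W] = ((3.1667)·(0.6667) + (0.1667)·(-0.3333) + (-0.8333)·(-3.3333) + (1.1667)·(1.6667) + (0.1667)·(0.6667) + (-3.8333)·(0.6667)) / 5 = 4.3333/5 = 0.8667
  S[V,V] = ((1.5)·(1.5) + (2.5)·(2.5) + (-3.5)·(-3.5) + (-1.5)·(-1.5) + (0.5)·(0.5) + (0.5)·(0.5)) / 5 = 23.5/5 = 4.7
  S[V,W] = ((1.5)·(0.6667) + (2.5)·(-0.3333) + (-3.5)·(-3.3333) + (-1.5)·(1.6667) + (0.5)·(0.6667) + (0.5)·(0.6667)) / 5 = 10/5 = 2
  S[W,W] = ((0.6667)·(0.6667) + (-0.3333)·(-0.3333) + (-3.3333)·(-3.3333) + (1.6667)·(1.6667) + (0.6667)·(0.6667) + (0.6667)·(0.6667)) / 5 = 15.3333/5 = 3.0667

S is symmetric (S[j,i] = S[i,j]). Assembling:

S = [[5.3667, 0.9, 0.8667],
 [0.9, 4.7, 2],
 [0.8667, 2, 3.0667]]


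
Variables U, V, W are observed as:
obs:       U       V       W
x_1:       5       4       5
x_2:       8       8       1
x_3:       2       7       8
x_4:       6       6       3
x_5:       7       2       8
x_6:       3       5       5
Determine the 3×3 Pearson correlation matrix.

Step 1 — column means:
  mean(U) = (5 + 8 + 2 + 6 + 7 + 3) / 6 = 31/6 = 5.1667
  mean(V) = (4 + 8 + 7 + 6 + 2 + 5) / 6 = 32/6 = 5.3333
  mean(W) = (5 + 1 + 8 + 3 + 8 + 5) / 6 = 30/6 = 5

Step 2 — sample variances and covariances s[i,j] = (1/(n-1)) · Σ_k (x_{k,i} - mean_i) · (x_{k,j} - mean_j), with n-1 = 5:
  s[U,U] = ((-0.1667)·(-0.1667) + (2.8333)·(2.8333) + (-3.1667)·(-3.1667) + (0.8333)·(0.8333) + (1.8333)·(1.8333) + (-2.1667)·(-2.1667)) / 5 = 26.8333/5 = 5.3667
  s[U,V] = ((-0.1667)·(-1.3333) + (2.8333)·(2.6667) + (-3.1667)·(1.6667) + (0.8333)·(0.6667) + (1.8333)·(-3.3333) + (-2.1667)·(-0.3333)) / 5 = -2.3333/5 = -0.4667
  s[U,W] = ((-0.1667)·(0) + (2.8333)·(-4) + (-3.1667)·(3) + (0.8333)·(-2) + (1.8333)·(3) + (-2.1667)·(0)) / 5 = -17/5 = -3.4
  s[V,V] = ((-1.3333)·(-1.3333) + (2.6667)·(2.6667) + (1.6667)·(1.6667) + (0.6667)·(0.6667) + (-3.3333)·(-3.3333) + (-0.3333)·(-0.3333)) / 5 = 23.3333/5 = 4.6667
  s[V,W] = ((-1.3333)·(0) + (2.6667)·(-4) + (1.6667)·(3) + (0.6667)·(-2) + (-3.3333)·(3) + (-0.3333)·(0)) / 5 = -17/5 = -3.4
  s[W,W] = ((0)·(0) + (-4)·(-4) + (3)·(3) + (-2)·(-2) + (3)·(3) + (0)·(0)) / 5 = 38/5 = 7.6
  Sample standard deviations s_i = √(s[i,i]):
  s(U) = √(5.3667) = 2.3166
  s(V) = √(4.6667) = 2.1602
  s(W) = √(7.6) = 2.7568

Step 3 — r_{ij} = s_{ij} / (s_i · s_j):
  r[U,U] = 1 (diagonal).
  r[U,V] = -0.4667 / (2.3166 · 2.1602) = -0.4667 / 5.0044 = -0.0933
  r[U,W] = -3.4 / (2.3166 · 2.7568) = -3.4 / 6.3864 = -0.5324
  r[V,V] = 1 (diagonal).
  r[V,W] = -3.4 / (2.1602 · 2.7568) = -3.4 / 5.9554 = -0.5709
  r[W,W] = 1 (diagonal).

R is symmetric with unit diagonal. Assembling:

R = [[1, -0.0933, -0.5324],
 [-0.0933, 1, -0.5709],
 [-0.5324, -0.5709, 1]]


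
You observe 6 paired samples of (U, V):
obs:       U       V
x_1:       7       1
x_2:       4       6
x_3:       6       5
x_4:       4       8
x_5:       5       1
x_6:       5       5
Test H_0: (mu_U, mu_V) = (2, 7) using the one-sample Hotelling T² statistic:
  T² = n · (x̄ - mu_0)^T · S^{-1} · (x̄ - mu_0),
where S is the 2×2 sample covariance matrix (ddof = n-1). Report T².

Step 1 — sample mean vector:
  mean(U) = (7 + 4 + 6 + 4 + 5 + 5) / 6 = 31/6 = 5.1667
  mean(V) = (1 + 6 + 5 + 8 + 1 + 5) / 6 = 26/6 = 4.3333
  x̄ = (5.1667, 4.3333),  deviation x̄ - mu_0 = (5.1667, 4.3333) - (2, 7) = (3.1667, -2.6667).

Step 2 — sample covariance matrix, S[i,j] = (1/(n-1)) · Σ_k (x_{k,i} - mean_i) · (x_{k,j} - mean_j), divisor n-1 = 5:
  S[U,U] = ((1.8333)·(1.8333) + (-1.1667)·(-1.1667) + (0.8333)·(0.8333) + (-1.1667)·(-1.1667) + (-0.1667)·(-0.1667) + (-0.1667)·(-0.1667)) / 5 = 6.8333/5 = 1.3667
  S[U,V] = ((1.8333)·(-3.3333) + (-1.1667)·(1.6667) + (0.8333)·(0.6667) + (-1.1667)·(3.6667) + (-0.1667)·(-3.3333) + (-0.1667)·(0.6667)) / 5 = -11.3333/5 = -2.2667
  S[V,V] = ((-3.3333)·(-3.3333) + (1.6667)·(1.6667) + (0.6667)·(0.6667) + (3.6667)·(3.6667) + (-3.3333)·(-3.3333) + (0.6667)·(0.6667)) / 5 = 39.3333/5 = 7.8667
  S = [[1.3667, -2.2667],
 [-2.2667, 7.8667]].

Step 3 — invert S. det(S) = 1.3667·7.8667 - (-2.2667)² = 5.6133.
  S^{-1} = (1/det) · [[d, -b], [-b, a]] = [[1.4014, 0.4038],
 [0.4038, 0.2435]].

Step 4 — quadratic form (x̄ - mu_0)^T · S^{-1} · (x̄ - mu_0):
  S^{-1} · (x̄ - mu_0) = (3.361, 0.6295),
  (x̄ - mu_0)^T · [...] = (3.1667)·(3.361) + (-2.6667)·(0.6295) = 8.9648.

Step 5 — scale by n: T² = 6 · 8.9648 = 53.7886.

T² ≈ 53.7886


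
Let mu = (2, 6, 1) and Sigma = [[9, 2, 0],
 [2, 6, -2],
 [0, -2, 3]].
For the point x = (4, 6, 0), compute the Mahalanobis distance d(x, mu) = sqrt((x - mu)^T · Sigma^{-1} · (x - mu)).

Step 1 — centre the observation: (x - mu) = (2, 0, -1).

Step 2 — invert Sigma (cofactor / det for 3×3, or solve directly):
  Sigma^{-1} = [[0.1228, -0.0526, -0.0351],
 [-0.0526, 0.2368, 0.1579],
 [-0.0351, 0.1579, 0.4386]].

Step 3 — form the quadratic (x - mu)^T · Sigma^{-1} · (x - mu):
  Sigma^{-1} · (x - mu) = (0.2807, -0.2632, -0.5088).
  (x - mu)^T · [Sigma^{-1} · (x - mu)] = (2)·(0.2807) + (0)·(-0.2632) + (-1)·(-0.5088) = 1.0702.

Step 4 — take square root: d = √(1.0702) ≈ 1.0345.

d(x, mu) = √(1.0702) ≈ 1.0345


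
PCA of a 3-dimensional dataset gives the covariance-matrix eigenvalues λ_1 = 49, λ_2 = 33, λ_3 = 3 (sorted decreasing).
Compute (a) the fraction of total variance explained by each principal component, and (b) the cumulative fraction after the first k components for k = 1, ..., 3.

Step 1 — total variance = trace(Sigma) = Σ λ_i = 49 + 33 + 3 = 85.

Step 2 — fraction explained by component i = λ_i / Σ λ:
  PC1: 49/85 = 0.5765
  PC2: 33/85 = 0.3882
  PC3: 3/85 = 0.0353

Step 3 — cumulative fraction after k components = (λ_1 + ... + λ_k) / Σ λ:
  k = 1: 49/85 = 0.5765
  k = 2: (49 + 33)/85 = 82/85 = 0.9647
  k = 3: (49 + 33 + 3)/85 = 85/85 = 1

Summary (fraction, with percent):

explained: PC1 0.5765 (57.65%), PC2 0.3882 (38.82%), PC3 0.0353 (3.53%);  cumulative: 0.5765, 0.9647, 1


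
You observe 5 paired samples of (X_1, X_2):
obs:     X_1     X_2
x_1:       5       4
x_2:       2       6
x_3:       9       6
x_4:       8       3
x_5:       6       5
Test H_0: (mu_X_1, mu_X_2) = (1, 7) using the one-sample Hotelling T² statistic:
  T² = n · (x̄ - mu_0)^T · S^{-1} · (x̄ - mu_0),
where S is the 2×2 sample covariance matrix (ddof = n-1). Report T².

Step 1 — sample mean vector:
  mean(X_1) = (5 + 2 + 9 + 8 + 6) / 5 = 30/5 = 6
  mean(X_2) = (4 + 6 + 6 + 3 + 5) / 5 = 24/5 = 4.8
  x̄ = (6, 4.8),  deviation x̄ - mu_0 = (6, 4.8) - (1, 7) = (5, -2.2).

Step 2 — sample covariance matrix, S[i,j] = (1/(n-1)) · Σ_k (x_{k,i} - mean_i) · (x_{k,j} - mean_j), divisor n-1 = 4:
  S[X_1,X_1] = ((-1)·(-1) + (-4)·(-4) + (3)·(3) + (2)·(2) + (0)·(0)) / 4 = 30/4 = 7.5
  S[X_1,X_2] = ((-1)·(-0.8) + (-4)·(1.2) + (3)·(1.2) + (2)·(-1.8) + (0)·(0.2)) / 4 = -4/4 = -1
  S[X_2,X_2] = ((-0.8)·(-0.8) + (1.2)·(1.2) + (1.2)·(1.2) + (-1.8)·(-1.8) + (0.2)·(0.2)) / 4 = 6.8/4 = 1.7
  S = [[7.5, -1],
 [-1, 1.7]].

Step 3 — invert S. det(S) = 7.5·1.7 - (-1)² = 11.75.
  S^{-1} = (1/det) · [[d, -b], [-b, a]] = [[0.1447, 0.0851],
 [0.0851, 0.6383]].

Step 4 — quadratic form (x̄ - mu_0)^T · S^{-1} · (x̄ - mu_0):
  S^{-1} · (x̄ - mu_0) = (0.5362, -0.9787),
  (x̄ - mu_0)^T · [...] = (5)·(0.5362) + (-2.2)·(-0.9787) = 4.834.

Step 5 — scale by n: T² = 5 · 4.834 = 24.1702.

T² ≈ 24.1702


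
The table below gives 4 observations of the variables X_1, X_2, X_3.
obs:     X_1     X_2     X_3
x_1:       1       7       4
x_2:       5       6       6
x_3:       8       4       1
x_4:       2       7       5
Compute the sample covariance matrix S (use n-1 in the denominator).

Step 1 — column means:
  mean(X_1) = (1 + 5 + 8 + 2) / 4 = 16/4 = 4
  mean(X_2) = (7 + 6 + 4 + 7) / 4 = 24/4 = 6
  mean(X_3) = (4 + 6 + 1 + 5) / 4 = 16/4 = 4

Step 2 — sample covariance S[i,j] = (1/(n-1)) · Σ_k (x_{k,i} - mean_i) · (x_{k,j} - mean_j), with n-1 = 3.
  S[X_1,X_1] = ((-3)·(-3) + (1)·(1) + (4)·(4) + (-2)·(-2)) / 3 = 30/3 = 10
  S[X_1,X_2] = ((-3)·(1) + (1)·(0) + (4)·(-2) + (-2)·(1)) / 3 = -13/3 = -4.3333
  S[X_1,X_3] = ((-3)·(0) + (1)·(2) + (4)·(-3) + (-2)·(1)) / 3 = -12/3 = -4
  S[X_2,X_2] = ((1)·(1) + (0)·(0) + (-2)·(-2) + (1)·(1)) / 3 = 6/3 = 2
  S[X_2,X_3] = ((1)·(0) + (0)·(2) + (-2)·(-3) + (1)·(1)) / 3 = 7/3 = 2.3333
  S[X_3,X_3] = ((0)·(0) + (2)·(2) + (-3)·(-3) + (1)·(1)) / 3 = 14/3 = 4.6667

S is symmetric (S[j,i] = S[i,j]). Assembling:

S = [[10, -4.3333, -4],
 [-4.3333, 2, 2.3333],
 [-4, 2.3333, 4.6667]]


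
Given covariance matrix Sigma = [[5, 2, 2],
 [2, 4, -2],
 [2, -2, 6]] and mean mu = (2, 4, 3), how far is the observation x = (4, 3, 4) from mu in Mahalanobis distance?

Step 1 — centre the observation: (x - mu) = (2, -1, 1).

Step 2 — invert Sigma (cofactor / det for 3×3, or solve directly):
  Sigma^{-1} = [[0.4545, -0.3636, -0.2727],
 [-0.3636, 0.5909, 0.3182],
 [-0.2727, 0.3182, 0.3636]].

Step 3 — form the quadratic (x - mu)^T · Sigma^{-1} · (x - mu):
  Sigma^{-1} · (x - mu) = (1, -1, -0.5).
  (x - mu)^T · [Sigma^{-1} · (x - mu)] = (2)·(1) + (-1)·(-1) + (1)·(-0.5) = 2.5.

Step 4 — take square root: d = √(2.5) ≈ 1.5811.

d(x, mu) = √(2.5) ≈ 1.5811


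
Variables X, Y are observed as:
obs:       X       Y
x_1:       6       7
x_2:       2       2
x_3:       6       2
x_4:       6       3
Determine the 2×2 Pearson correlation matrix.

Step 1 — column means:
  mean(X) = (6 + 2 + 6 + 6) / 4 = 20/4 = 5
  mean(Y) = (7 + 2 + 2 + 3) / 4 = 14/4 = 3.5

Step 2 — sample variances and covariances s[i,j] = (1/(n-1)) · Σ_k (x_{k,i} - mean_i) · (x_{k,j} - mean_j), with n-1 = 3:
  s[X,X] = ((1)·(1) + (-3)·(-3) + (1)·(1) + (1)·(1)) / 3 = 12/3 = 4
  s[X,Y] = ((1)·(3.5) + (-3)·(-1.5) + (1)·(-1.5) + (1)·(-0.5)) / 3 = 6/3 = 2
  s[Y,Y] = ((3.5)·(3.5) + (-1.5)·(-1.5) + (-1.5)·(-1.5) + (-0.5)·(-0.5)) / 3 = 17/3 = 5.6667
  Sample standard deviations s_i = √(s[i,i]):
  s(X) = √(4) = 2
  s(Y) = √(5.6667) = 2.3805

Step 3 — r_{ij} = s_{ij} / (s_i · s_j):
  r[X,X] = 1 (diagonal).
  r[X,Y] = 2 / (2 · 2.3805) = 2 / 4.761 = 0.4201
  r[Y,Y] = 1 (diagonal).

R is symmetric with unit diagonal. Assembling:

R = [[1, 0.4201],
 [0.4201, 1]]
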